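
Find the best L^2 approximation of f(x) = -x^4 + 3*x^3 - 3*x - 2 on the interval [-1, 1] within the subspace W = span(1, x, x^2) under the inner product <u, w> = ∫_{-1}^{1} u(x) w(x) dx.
g(x) = -6*x^2/7 - 6*x/5 - 67/35

The best approximation g ∈ W is the orthogonal projection of f onto W. Writing g = a_0 + a_1 x + a_2 x^2, the coefficients solve the normal equations G · a = b where
  G_{ij} = <φ_i, φ_j> and b_i = <f, φ_i>, with φ_0 = 1, φ_1 = x, φ_2 = x^2.
G =
  [2, 0, 2/3]
  [0, 2/3, 0]
  [2/3, 0, 2/5],
b = (-22/5, -4/5, -34/21).
Solving gives a_0 = -67/35, a_1 = -6/5, a_2 = -6/7, so
  g(x) = -6*x^2/7 - 6*x/5 - 67/35.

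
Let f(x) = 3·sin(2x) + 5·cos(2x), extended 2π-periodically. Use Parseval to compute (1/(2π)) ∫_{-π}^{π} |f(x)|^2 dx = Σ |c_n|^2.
Σ |c_n|^2 = 17

Expand |f|^2 and use orthogonality of {sin(nx), cos(mx)} on [-π, π]:
  ∫_{-π}^{π} sin(nx)^2 dx = π, ∫ cos(mx)^2 dx = π, and cross terms integrate to 0.
So ∫_{-π}^{π} f(x)^2 dx = 3^2 · π + 5^2 · π = (9 + 25)π.
Divide by 2π: (9 + 25)/2 = 17.
By Parseval, this equals Σ |c_n|^2.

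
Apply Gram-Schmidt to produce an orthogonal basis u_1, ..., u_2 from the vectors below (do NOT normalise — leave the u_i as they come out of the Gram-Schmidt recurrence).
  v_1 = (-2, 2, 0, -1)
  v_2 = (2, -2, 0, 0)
Orthogonal basis:
  u_1 = (-2, 2, 0, -1)
  u_2 = (2/9, -2/9, 0, -8/9)

Apply the Gram-Schmidt recurrence
  u_1 = v_1
  u_i = v_i − Σ_{j<i} ((v_i · u_j) / (u_j · u_j)) · u_j.

Step by step this gives:
  u_1 = (-2, 2, 0, -1)
  u_2 = (2/9, -2/9, 0, -8/9)

Orthogonality check:
  u_2 · u_1 = 0 (should be 0)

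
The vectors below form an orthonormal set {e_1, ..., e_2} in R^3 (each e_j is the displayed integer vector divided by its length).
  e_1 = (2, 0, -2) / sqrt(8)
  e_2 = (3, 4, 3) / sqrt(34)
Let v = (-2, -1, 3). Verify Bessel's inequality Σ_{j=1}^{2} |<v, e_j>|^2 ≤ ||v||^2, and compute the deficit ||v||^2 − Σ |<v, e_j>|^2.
Σ |<v, e_j>|^2 = 213/17; ||v||^2 = 14; deficit = 25/17

Write each e_j = u_j / sqrt(<u_j, u_j>) where u_j is the displayed integer vector. Then <v, e_j> = <v, u_j> / sqrt(<u_j, u_j>), so |<v, e_j>|^2 = <v, u_j>^2 / <u_j, u_j>.
Coefficients: <v, e_1> = -10/sqrt(8), <v, e_2> = -1/sqrt(34).
Square and sum: Σ |<v, e_j>|^2 = 213/17.
Compute ||v||^2 = v·v = 14.
Deficit = 14 − 213/17 = 25/17 ≥ 0, confirming Bessel's inequality. (The deficit equals ||v − Σ <v,e_j> e_j||^2, the squared distance from v to span{e_j}.)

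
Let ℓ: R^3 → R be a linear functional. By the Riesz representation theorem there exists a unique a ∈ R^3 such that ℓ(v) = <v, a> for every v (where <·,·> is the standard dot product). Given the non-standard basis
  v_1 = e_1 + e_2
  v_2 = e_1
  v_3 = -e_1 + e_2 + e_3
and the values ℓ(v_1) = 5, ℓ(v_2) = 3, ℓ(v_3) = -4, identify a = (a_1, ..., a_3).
a = (3, 2, -3)

Write a = (a_1, ..., a_3) in the standard basis. For each basis vector v_i, ℓ(v_i) = <v_i, a> is a linear equation in the a_j's. Collect the n equations into a matrix system V a = ℓ, where row i of V is v_i (expressed in the standard basis). Since V is invertible (lower-triangular with 1s on the diagonal, up to permutation), solve by back-substitution:
  V =
[[1, 1, 0],
 [1, 0, 0],
 [-1, 1, 1]]
  V a = (5, 3, -4)
Solving gives a = (3, 2, -3).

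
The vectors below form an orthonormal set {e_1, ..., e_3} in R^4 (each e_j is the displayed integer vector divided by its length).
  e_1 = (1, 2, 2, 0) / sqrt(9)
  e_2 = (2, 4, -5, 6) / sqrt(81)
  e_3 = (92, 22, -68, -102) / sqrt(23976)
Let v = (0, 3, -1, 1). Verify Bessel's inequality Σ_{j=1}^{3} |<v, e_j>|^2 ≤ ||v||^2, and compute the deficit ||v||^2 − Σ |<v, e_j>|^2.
Σ |<v, e_j>|^2 = 309/37; ||v||^2 = 11; deficit = 98/37

Write each e_j = u_j / sqrt(<u_j, u_j>) where u_j is the displayed integer vector. Then <v, e_j> = <v, u_j> / sqrt(<u_j, u_j>), so |<v, e_j>|^2 = <v, u_j>^2 / <u_j, u_j>.
Coefficients: <v, e_1> = 4/sqrt(9), <v, e_2> = 23/sqrt(81), <v, e_3> = 32/sqrt(23976).
Square and sum: Σ |<v, e_j>|^2 = 309/37.
Compute ||v||^2 = v·v = 11.
Deficit = 11 − 309/37 = 98/37 ≥ 0, confirming Bessel's inequality. (The deficit equals ||v − Σ <v,e_j> e_j||^2, the squared distance from v to span{e_j}.)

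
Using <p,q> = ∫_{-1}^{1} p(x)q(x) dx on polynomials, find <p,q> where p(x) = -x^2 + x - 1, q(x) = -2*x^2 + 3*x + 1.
<p,q> = 22/15

Expand the product: p(x)·q(x) = 2*x^4 - 5*x^3 + 4*x^2 - 2*x - 1.
∫_{-1}^{1} of each monomial x^k gives [2/(k+1) if k even, 0 if k odd]. Integrating term-by-term (or equivalently evaluating the antiderivative F(x) = 2*x^5/5 - 5*x^4/4 + 4*x^3/3 - x^2 - x at the endpoints):
  F(1) − F(−1) = -91/60 − (-179/60) = 22/15.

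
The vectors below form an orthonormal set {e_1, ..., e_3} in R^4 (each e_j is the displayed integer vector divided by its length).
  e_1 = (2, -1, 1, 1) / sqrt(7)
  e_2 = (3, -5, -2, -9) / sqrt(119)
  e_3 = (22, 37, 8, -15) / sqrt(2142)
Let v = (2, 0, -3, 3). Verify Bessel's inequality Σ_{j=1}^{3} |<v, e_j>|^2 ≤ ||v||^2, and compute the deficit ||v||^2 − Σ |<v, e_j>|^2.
Σ |<v, e_j>|^2 = 563/126; ||v||^2 = 22; deficit = 2209/126

Write each e_j = u_j / sqrt(<u_j, u_j>) where u_j is the displayed integer vector. Then <v, e_j> = <v, u_j> / sqrt(<u_j, u_j>), so |<v, e_j>|^2 = <v, u_j>^2 / <u_j, u_j>.
Coefficients: <v, e_1> = 4/sqrt(7), <v, e_2> = -15/sqrt(119), <v, e_3> = -25/sqrt(2142).
Square and sum: Σ |<v, e_j>|^2 = 563/126.
Compute ||v||^2 = v·v = 22.
Deficit = 22 − 563/126 = 2209/126 ≥ 0, confirming Bessel's inequality. (The deficit equals ||v − Σ <v,e_j> e_j||^2, the squared distance from v to span{e_j}.)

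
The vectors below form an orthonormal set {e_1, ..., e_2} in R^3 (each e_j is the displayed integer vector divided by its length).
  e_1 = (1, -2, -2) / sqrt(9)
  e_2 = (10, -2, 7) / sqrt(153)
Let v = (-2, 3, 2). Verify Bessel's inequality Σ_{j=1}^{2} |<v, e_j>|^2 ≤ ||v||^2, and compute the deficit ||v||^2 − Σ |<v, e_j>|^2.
Σ |<v, e_j>|^2 = 288/17; ||v||^2 = 17; deficit = 1/17

Write each e_j = u_j / sqrt(<u_j, u_j>) where u_j is the displayed integer vector. Then <v, e_j> = <v, u_j> / sqrt(<u_j, u_j>), so |<v, e_j>|^2 = <v, u_j>^2 / <u_j, u_j>.
Coefficients: <v, e_1> = -12/sqrt(9), <v, e_2> = -12/sqrt(153).
Square and sum: Σ |<v, e_j>|^2 = 288/17.
Compute ||v||^2 = v·v = 17.
Deficit = 17 − 288/17 = 1/17 ≥ 0, confirming Bessel's inequality. (The deficit equals ||v − Σ <v,e_j> e_j||^2, the squared distance from v to span{e_j}.)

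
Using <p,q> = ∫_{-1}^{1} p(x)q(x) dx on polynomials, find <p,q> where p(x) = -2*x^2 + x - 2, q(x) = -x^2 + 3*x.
<p,q> = 62/15

Expand the product: p(x)·q(x) = 2*x^4 - 7*x^3 + 5*x^2 - 6*x.
∫_{-1}^{1} of each monomial x^k gives [2/(k+1) if k even, 0 if k odd]. Integrating term-by-term (or equivalently evaluating the antiderivative F(x) = 2*x^5/5 - 7*x^4/4 + 5*x^3/3 - 3*x^2 at the endpoints):
  F(1) − F(−1) = -161/60 − (-409/60) = 62/15.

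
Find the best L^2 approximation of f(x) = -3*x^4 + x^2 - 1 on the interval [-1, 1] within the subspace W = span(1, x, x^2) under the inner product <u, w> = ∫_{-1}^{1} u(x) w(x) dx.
g(x) = -11*x^2/7 - 26/35

The best approximation g ∈ W is the orthogonal projection of f onto W. Writing g = a_0 + a_1 x + a_2 x^2, the coefficients solve the normal equations G · a = b where
  G_{ij} = <φ_i, φ_j> and b_i = <f, φ_i>, with φ_0 = 1, φ_1 = x, φ_2 = x^2.
G =
  [2, 0, 2/3]
  [0, 2/3, 0]
  [2/3, 0, 2/5],
b = (-38/15, 0, -118/105).
Solving gives a_0 = -26/35, a_1 = 0, a_2 = -11/7, so
  g(x) = -11*x^2/7 - 26/35.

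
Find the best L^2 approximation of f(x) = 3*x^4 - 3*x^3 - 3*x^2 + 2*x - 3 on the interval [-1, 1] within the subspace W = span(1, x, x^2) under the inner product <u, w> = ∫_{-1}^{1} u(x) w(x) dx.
g(x) = -3*x^2/7 + x/5 - 114/35

The best approximation g ∈ W is the orthogonal projection of f onto W. Writing g = a_0 + a_1 x + a_2 x^2, the coefficients solve the normal equations G · a = b where
  G_{ij} = <φ_i, φ_j> and b_i = <f, φ_i>, with φ_0 = 1, φ_1 = x, φ_2 = x^2.
G =
  [2, 0, 2/3]
  [0, 2/3, 0]
  [2/3, 0, 2/5],
b = (-34/5, 2/15, -82/35).
Solving gives a_0 = -114/35, a_1 = 1/5, a_2 = -3/7, so
  g(x) = -3*x^2/7 + x/5 - 114/35.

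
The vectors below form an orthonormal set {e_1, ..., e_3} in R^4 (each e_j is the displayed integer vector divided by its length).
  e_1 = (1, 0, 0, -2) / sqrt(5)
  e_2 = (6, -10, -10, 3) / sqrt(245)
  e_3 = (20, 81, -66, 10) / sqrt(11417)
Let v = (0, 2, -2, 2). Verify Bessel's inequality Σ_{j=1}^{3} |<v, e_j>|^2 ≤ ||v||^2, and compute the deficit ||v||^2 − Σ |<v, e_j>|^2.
Σ |<v, e_j>|^2 = 2792/233; ||v||^2 = 12; deficit = 4/233

Write each e_j = u_j / sqrt(<u_j, u_j>) where u_j is the displayed integer vector. Then <v, e_j> = <v, u_j> / sqrt(<u_j, u_j>), so |<v, e_j>|^2 = <v, u_j>^2 / <u_j, u_j>.
Coefficients: <v, e_1> = -4/sqrt(5), <v, e_2> = 6/sqrt(245), <v, e_3> = 314/sqrt(11417).
Square and sum: Σ |<v, e_j>|^2 = 2792/233.
Compute ||v||^2 = v·v = 12.
Deficit = 12 − 2792/233 = 4/233 ≥ 0, confirming Bessel's inequality. (The deficit equals ||v − Σ <v,e_j> e_j||^2, the squared distance from v to span{e_j}.)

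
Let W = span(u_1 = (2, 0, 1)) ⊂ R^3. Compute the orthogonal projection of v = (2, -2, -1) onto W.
proj_W(v) = (6/5, 0, 3/5)

Set up U = [u_1 | ... | u_1] ∈ R^(3×1). The projector onto W = col(U) is P = U (U^T U)^(-1) U^T.
Compute U^T U =
  [5],
and U^T v = (3).
Solve U^T U · c = U^T v for the coefficients: c = (3/5). The projection is proj_W(v) = U c.
Check: (v - proj_W(v)) · u_1 = 0  (should be 0).
Result: proj_W(v) = (6/5, 0, 3/5).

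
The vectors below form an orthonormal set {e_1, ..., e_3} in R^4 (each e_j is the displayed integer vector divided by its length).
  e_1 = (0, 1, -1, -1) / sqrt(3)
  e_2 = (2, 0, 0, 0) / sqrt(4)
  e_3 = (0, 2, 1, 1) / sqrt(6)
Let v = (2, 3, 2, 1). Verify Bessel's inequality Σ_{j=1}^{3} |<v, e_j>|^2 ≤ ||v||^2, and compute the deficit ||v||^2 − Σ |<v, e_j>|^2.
Σ |<v, e_j>|^2 = 35/2; ||v||^2 = 18; deficit = 1/2

Write each e_j = u_j / sqrt(<u_j, u_j>) where u_j is the displayed integer vector. Then <v, e_j> = <v, u_j> / sqrt(<u_j, u_j>), so |<v, e_j>|^2 = <v, u_j>^2 / <u_j, u_j>.
Coefficients: <v, e_1> = 0/sqrt(3), <v, e_2> = 4/sqrt(4), <v, e_3> = 9/sqrt(6).
Square and sum: Σ |<v, e_j>|^2 = 35/2.
Compute ||v||^2 = v·v = 18.
Deficit = 18 − 35/2 = 1/2 ≥ 0, confirming Bessel's inequality. (The deficit equals ||v − Σ <v,e_j> e_j||^2, the squared distance from v to span{e_j}.)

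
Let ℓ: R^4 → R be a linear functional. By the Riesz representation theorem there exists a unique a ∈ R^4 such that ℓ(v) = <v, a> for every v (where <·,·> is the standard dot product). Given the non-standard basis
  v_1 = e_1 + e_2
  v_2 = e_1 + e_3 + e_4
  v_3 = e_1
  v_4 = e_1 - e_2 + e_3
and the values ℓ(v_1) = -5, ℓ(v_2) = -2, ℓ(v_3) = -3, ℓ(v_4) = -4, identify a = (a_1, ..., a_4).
a = (-3, -2, -3, 4)

Write a = (a_1, ..., a_4) in the standard basis. For each basis vector v_i, ℓ(v_i) = <v_i, a> is a linear equation in the a_j's. Collect the n equations into a matrix system V a = ℓ, where row i of V is v_i (expressed in the standard basis). Since V is invertible (lower-triangular with 1s on the diagonal, up to permutation), solve by back-substitution:
  V =
[[1, 1, 0, 0],
 [1, 0, 1, 1],
 [1, 0, 0, 0],
 [1, -1, 1, 0]]
  V a = (-5, -2, -3, -4)
Solving gives a = (-3, -2, -3, 4).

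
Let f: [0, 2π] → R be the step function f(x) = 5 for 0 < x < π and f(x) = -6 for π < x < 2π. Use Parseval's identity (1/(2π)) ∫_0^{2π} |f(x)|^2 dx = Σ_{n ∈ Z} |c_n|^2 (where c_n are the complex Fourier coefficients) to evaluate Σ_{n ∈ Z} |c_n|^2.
Σ |c_n|^2 = 61/2

Parseval equates the L^2 energy of f (normalised by 1/(2π)) with the ℓ^2 sum of its Fourier coefficients: (1/(2π)) ∫_0^{2π} |f|^2 = Σ |c_n|^2.
Compute the left side: (1/(2π)) [∫_0^π 5^2 dx + ∫_π^{2π} (-6)^2 dx] = (1/(2π)) · (25π + 36π) = (25 + 36)/2 = 61/2.
So Σ_{n ∈ Z} |c_n|^2 = 61/2.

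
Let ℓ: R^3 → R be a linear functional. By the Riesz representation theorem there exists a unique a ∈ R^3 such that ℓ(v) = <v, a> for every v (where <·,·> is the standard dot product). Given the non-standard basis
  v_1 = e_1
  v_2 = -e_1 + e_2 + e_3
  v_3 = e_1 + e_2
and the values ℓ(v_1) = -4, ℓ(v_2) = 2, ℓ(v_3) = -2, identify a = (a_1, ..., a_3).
a = (-4, 2, -4)

Write a = (a_1, ..., a_3) in the standard basis. For each basis vector v_i, ℓ(v_i) = <v_i, a> is a linear equation in the a_j's. Collect the n equations into a matrix system V a = ℓ, where row i of V is v_i (expressed in the standard basis). Since V is invertible (lower-triangular with 1s on the diagonal, up to permutation), solve by back-substitution:
  V =
[[1, 0, 0],
 [-1, 1, 1],
 [1, 1, 0]]
  V a = (-4, 2, -2)
Solving gives a = (-4, 2, -4).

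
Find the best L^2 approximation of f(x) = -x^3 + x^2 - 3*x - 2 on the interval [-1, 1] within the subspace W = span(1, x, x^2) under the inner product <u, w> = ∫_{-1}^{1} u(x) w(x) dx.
g(x) = x^2 - 18*x/5 - 2

The best approximation g ∈ W is the orthogonal projection of f onto W. Writing g = a_0 + a_1 x + a_2 x^2, the coefficients solve the normal equations G · a = b where
  G_{ij} = <φ_i, φ_j> and b_i = <f, φ_i>, with φ_0 = 1, φ_1 = x, φ_2 = x^2.
G =
  [2, 0, 2/3]
  [0, 2/3, 0]
  [2/3, 0, 2/5],
b = (-10/3, -12/5, -14/15).
Solving gives a_0 = -2, a_1 = -18/5, a_2 = 1, so
  g(x) = x^2 - 18*x/5 - 2.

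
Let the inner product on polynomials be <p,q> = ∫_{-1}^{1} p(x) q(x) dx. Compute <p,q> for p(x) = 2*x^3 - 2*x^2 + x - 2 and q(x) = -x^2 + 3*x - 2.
<p,q> = 86/5

Expand the product: p(x)·q(x) = -2*x^5 + 8*x^4 - 11*x^3 + 9*x^2 - 8*x + 4.
∫_{-1}^{1} of each monomial x^k gives [2/(k+1) if k even, 0 if k odd]. Integrating term-by-term (or equivalently evaluating the antiderivative F(x) = -x^6/3 + 8*x^5/5 - 11*x^4/4 + 3*x^3 - 4*x^2 + 4*x at the endpoints):
  F(1) − F(−1) = 91/60 − (-941/60) = 86/5.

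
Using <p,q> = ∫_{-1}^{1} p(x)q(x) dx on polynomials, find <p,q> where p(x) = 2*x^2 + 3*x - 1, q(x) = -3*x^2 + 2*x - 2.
<p,q> = 74/15

Expand the product: p(x)·q(x) = -6*x^4 - 5*x^3 + 5*x^2 - 8*x + 2.
∫_{-1}^{1} of each monomial x^k gives [2/(k+1) if k even, 0 if k odd]. Integrating term-by-term (or equivalently evaluating the antiderivative F(x) = -6*x^5/5 - 5*x^4/4 + 5*x^3/3 - 4*x^2 + 2*x at the endpoints):
  F(1) − F(−1) = -167/60 − (-463/60) = 74/15.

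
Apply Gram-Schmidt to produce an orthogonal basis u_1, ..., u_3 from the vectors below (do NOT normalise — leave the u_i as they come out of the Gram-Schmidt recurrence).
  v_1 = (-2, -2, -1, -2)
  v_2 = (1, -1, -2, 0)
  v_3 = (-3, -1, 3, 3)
Orthogonal basis:
  u_1 = (-2, -2, -1, -2)
  u_2 = (17/13, -9/13, -24/13, 4/13)
  u_3 = (-50/37, -78/37, 14/37, 121/37)

Apply the Gram-Schmidt recurrence
  u_1 = v_1
  u_i = v_i − Σ_{j<i} ((v_i · u_j) / (u_j · u_j)) · u_j.

Step by step this gives:
  u_1 = (-2, -2, -1, -2)
  u_2 = (17/13, -9/13, -24/13, 4/13)
  u_3 = (-50/37, -78/37, 14/37, 121/37)

Orthogonality check:
  u_2 · u_1 = 0 (should be 0)
  u_3 · u_1 = 0 (should be 0)
  u_3 · u_2 = 0 (should be 0)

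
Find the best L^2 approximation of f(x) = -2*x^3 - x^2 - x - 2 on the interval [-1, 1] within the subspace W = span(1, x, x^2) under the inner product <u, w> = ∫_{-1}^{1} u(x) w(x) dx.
g(x) = -x^2 - 11*x/5 - 2

The best approximation g ∈ W is the orthogonal projection of f onto W. Writing g = a_0 + a_1 x + a_2 x^2, the coefficients solve the normal equations G · a = b where
  G_{ij} = <φ_i, φ_j> and b_i = <f, φ_i>, with φ_0 = 1, φ_1 = x, φ_2 = x^2.
G =
  [2, 0, 2/3]
  [0, 2/3, 0]
  [2/3, 0, 2/5],
b = (-14/3, -22/15, -26/15).
Solving gives a_0 = -2, a_1 = -11/5, a_2 = -1, so
  g(x) = -x^2 - 11*x/5 - 2.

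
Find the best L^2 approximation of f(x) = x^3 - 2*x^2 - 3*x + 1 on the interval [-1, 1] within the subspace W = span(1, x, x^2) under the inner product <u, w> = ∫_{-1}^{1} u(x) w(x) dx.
g(x) = -2*x^2 - 12*x/5 + 1

The best approximation g ∈ W is the orthogonal projection of f onto W. Writing g = a_0 + a_1 x + a_2 x^2, the coefficients solve the normal equations G · a = b where
  G_{ij} = <φ_i, φ_j> and b_i = <f, φ_i>, with φ_0 = 1, φ_1 = x, φ_2 = x^2.
G =
  [2, 0, 2/3]
  [0, 2/3, 0]
  [2/3, 0, 2/5],
b = (2/3, -8/5, -2/15).
Solving gives a_0 = 1, a_1 = -12/5, a_2 = -2, so
  g(x) = -2*x^2 - 12*x/5 + 1.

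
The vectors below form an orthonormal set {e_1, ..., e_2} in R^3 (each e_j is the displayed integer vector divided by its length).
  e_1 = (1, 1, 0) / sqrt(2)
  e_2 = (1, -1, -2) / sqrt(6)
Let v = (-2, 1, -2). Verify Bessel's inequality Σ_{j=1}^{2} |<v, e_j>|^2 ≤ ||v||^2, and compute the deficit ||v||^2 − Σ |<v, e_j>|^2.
Σ |<v, e_j>|^2 = 2/3; ||v||^2 = 9; deficit = 25/3

Write each e_j = u_j / sqrt(<u_j, u_j>) where u_j is the displayed integer vector. Then <v, e_j> = <v, u_j> / sqrt(<u_j, u_j>), so |<v, e_j>|^2 = <v, u_j>^2 / <u_j, u_j>.
Coefficients: <v, e_1> = -1/sqrt(2), <v, e_2> = 1/sqrt(6).
Square and sum: Σ |<v, e_j>|^2 = 2/3.
Compute ||v||^2 = v·v = 9.
Deficit = 9 − 2/3 = 25/3 ≥ 0, confirming Bessel's inequality. (The deficit equals ||v − Σ <v,e_j> e_j||^2, the squared distance from v to span{e_j}.)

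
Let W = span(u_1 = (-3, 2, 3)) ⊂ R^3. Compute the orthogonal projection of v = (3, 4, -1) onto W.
proj_W(v) = (6/11, -4/11, -6/11)

Set up U = [u_1 | ... | u_1] ∈ R^(3×1). The projector onto W = col(U) is P = U (U^T U)^(-1) U^T.
Compute U^T U =
  [22],
and U^T v = (-4).
Solve U^T U · c = U^T v for the coefficients: c = (-2/11). The projection is proj_W(v) = U c.
Check: (v - proj_W(v)) · u_1 = 0  (should be 0).
Result: proj_W(v) = (6/11, -4/11, -6/11).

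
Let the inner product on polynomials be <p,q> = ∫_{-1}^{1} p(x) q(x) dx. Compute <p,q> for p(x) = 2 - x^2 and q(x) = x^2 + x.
<p,q> = 14/15

Expand the product: p(x)·q(x) = -x^4 - x^3 + 2*x^2 + 2*x.
∫_{-1}^{1} of each monomial x^k gives [2/(k+1) if k even, 0 if k odd]. Integrating term-by-term (or equivalently evaluating the antiderivative F(x) = -x^5/5 - x^4/4 + 2*x^3/3 + x^2 at the endpoints):
  F(1) − F(−1) = 73/60 − (17/60) = 14/15.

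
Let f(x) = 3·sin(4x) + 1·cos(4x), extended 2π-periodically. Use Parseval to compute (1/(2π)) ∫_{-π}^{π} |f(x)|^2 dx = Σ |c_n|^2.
Σ |c_n|^2 = 5

Expand |f|^2 and use orthogonality of {sin(nx), cos(mx)} on [-π, π]:
  ∫_{-π}^{π} sin(nx)^2 dx = π, ∫ cos(mx)^2 dx = π, and cross terms integrate to 0.
So ∫_{-π}^{π} f(x)^2 dx = 3^2 · π + 1^2 · π = (9 + 1)π.
Divide by 2π: (9 + 1)/2 = 5.
By Parseval, this equals Σ |c_n|^2.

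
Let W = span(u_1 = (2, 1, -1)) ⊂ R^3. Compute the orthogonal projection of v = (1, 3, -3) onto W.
proj_W(v) = (8/3, 4/3, -4/3)

Set up U = [u_1 | ... | u_1] ∈ R^(3×1). The projector onto W = col(U) is P = U (U^T U)^(-1) U^T.
Compute U^T U =
  [6],
and U^T v = (8).
Solve U^T U · c = U^T v for the coefficients: c = (4/3). The projection is proj_W(v) = U c.
Check: (v - proj_W(v)) · u_1 = 0  (should be 0).
Result: proj_W(v) = (8/3, 4/3, -4/3).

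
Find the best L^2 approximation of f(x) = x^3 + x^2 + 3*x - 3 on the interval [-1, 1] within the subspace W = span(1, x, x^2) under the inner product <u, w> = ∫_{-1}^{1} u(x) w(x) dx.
g(x) = x^2 + 18*x/5 - 3

The best approximation g ∈ W is the orthogonal projection of f onto W. Writing g = a_0 + a_1 x + a_2 x^2, the coefficients solve the normal equations G · a = b where
  G_{ij} = <φ_i, φ_j> and b_i = <f, φ_i>, with φ_0 = 1, φ_1 = x, φ_2 = x^2.
G =
  [2, 0, 2/3]
  [0, 2/3, 0]
  [2/3, 0, 2/5],
b = (-16/3, 12/5, -8/5).
Solving gives a_0 = -3, a_1 = 18/5, a_2 = 1, so
  g(x) = x^2 + 18*x/5 - 3.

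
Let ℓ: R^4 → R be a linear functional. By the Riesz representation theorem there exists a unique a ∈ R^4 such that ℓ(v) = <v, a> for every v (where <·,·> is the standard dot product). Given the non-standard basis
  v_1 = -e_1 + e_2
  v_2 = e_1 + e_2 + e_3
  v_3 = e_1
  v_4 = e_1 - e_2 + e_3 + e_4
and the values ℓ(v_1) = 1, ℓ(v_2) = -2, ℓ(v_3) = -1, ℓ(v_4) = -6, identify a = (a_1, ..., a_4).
a = (-1, 0, -1, -4)

Write a = (a_1, ..., a_4) in the standard basis. For each basis vector v_i, ℓ(v_i) = <v_i, a> is a linear equation in the a_j's. Collect the n equations into a matrix system V a = ℓ, where row i of V is v_i (expressed in the standard basis). Since V is invertible (lower-triangular with 1s on the diagonal, up to permutation), solve by back-substitution:
  V =
[[-1, 1, 0, 0],
 [1, 1, 1, 0],
 [1, 0, 0, 0],
 [1, -1, 1, 1]]
  V a = (1, -2, -1, -6)
Solving gives a = (-1, 0, -1, -4).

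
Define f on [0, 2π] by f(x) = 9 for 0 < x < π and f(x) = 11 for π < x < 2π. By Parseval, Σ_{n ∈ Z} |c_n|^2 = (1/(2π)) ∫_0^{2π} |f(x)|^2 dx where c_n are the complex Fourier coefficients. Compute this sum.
Σ |c_n|^2 = 101

Parseval equates the L^2 energy of f (normalised by 1/(2π)) with the ℓ^2 sum of its Fourier coefficients: (1/(2π)) ∫_0^{2π} |f|^2 = Σ |c_n|^2.
Compute the left side: (1/(2π)) [∫_0^π 9^2 dx + ∫_π^{2π} 11^2 dx] = (1/(2π)) · (81π + 121π) = (81 + 121)/2 = 101.
So Σ_{n ∈ Z} |c_n|^2 = 101.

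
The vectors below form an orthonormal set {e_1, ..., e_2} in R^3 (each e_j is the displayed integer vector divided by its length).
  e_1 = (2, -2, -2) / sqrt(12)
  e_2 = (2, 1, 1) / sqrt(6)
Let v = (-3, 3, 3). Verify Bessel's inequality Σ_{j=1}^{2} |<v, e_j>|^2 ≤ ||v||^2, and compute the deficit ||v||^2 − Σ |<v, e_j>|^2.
Σ |<v, e_j>|^2 = 27; ||v||^2 = 27; deficit = 0

Write each e_j = u_j / sqrt(<u_j, u_j>) where u_j is the displayed integer vector. Then <v, e_j> = <v, u_j> / sqrt(<u_j, u_j>), so |<v, e_j>|^2 = <v, u_j>^2 / <u_j, u_j>.
Coefficients: <v, e_1> = -18/sqrt(12), <v, e_2> = 0/sqrt(6).
Square and sum: Σ |<v, e_j>|^2 = 27.
Compute ||v||^2 = v·v = 27.
Deficit = 27 − 27 = 0 ≥ 0, confirming Bessel's inequality. (The deficit equals ||v − Σ <v,e_j> e_j||^2, the squared distance from v to span{e_j}.)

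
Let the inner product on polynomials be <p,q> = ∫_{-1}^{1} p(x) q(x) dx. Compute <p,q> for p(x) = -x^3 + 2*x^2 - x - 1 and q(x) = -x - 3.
<p,q> = 46/15

Expand the product: p(x)·q(x) = x^4 + x^3 - 5*x^2 + 4*x + 3.
∫_{-1}^{1} of each monomial x^k gives [2/(k+1) if k even, 0 if k odd]. Integrating term-by-term (or equivalently evaluating the antiderivative F(x) = x^5/5 + x^4/4 - 5*x^3/3 + 2*x^2 + 3*x at the endpoints):
  F(1) − F(−1) = 227/60 − (43/60) = 46/15.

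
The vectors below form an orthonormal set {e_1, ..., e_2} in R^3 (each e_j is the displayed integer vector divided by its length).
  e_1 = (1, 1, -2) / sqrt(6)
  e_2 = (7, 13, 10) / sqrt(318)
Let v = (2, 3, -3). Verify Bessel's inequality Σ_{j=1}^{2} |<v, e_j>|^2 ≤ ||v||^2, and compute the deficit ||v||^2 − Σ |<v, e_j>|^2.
Σ |<v, e_j>|^2 = 1157/53; ||v||^2 = 22; deficit = 9/53

Write each e_j = u_j / sqrt(<u_j, u_j>) where u_j is the displayed integer vector. Then <v, e_j> = <v, u_j> / sqrt(<u_j, u_j>), so |<v, e_j>|^2 = <v, u_j>^2 / <u_j, u_j>.
Coefficients: <v, e_1> = 11/sqrt(6), <v, e_2> = 23/sqrt(318).
Square and sum: Σ |<v, e_j>|^2 = 1157/53.
Compute ||v||^2 = v·v = 22.
Deficit = 22 − 1157/53 = 9/53 ≥ 0, confirming Bessel's inequality. (The deficit equals ||v − Σ <v,e_j> e_j||^2, the squared distance from v to span{e_j}.)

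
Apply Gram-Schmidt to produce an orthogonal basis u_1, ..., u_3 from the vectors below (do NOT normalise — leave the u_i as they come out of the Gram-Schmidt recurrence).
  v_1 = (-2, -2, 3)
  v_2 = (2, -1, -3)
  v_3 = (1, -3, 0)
Orthogonal basis:
  u_1 = (-2, -2, 3)
  u_2 = (12/17, -39/17, -18/17)
  u_3 = (9/13, 0, 6/13)

Apply the Gram-Schmidt recurrence
  u_1 = v_1
  u_i = v_i − Σ_{j<i} ((v_i · u_j) / (u_j · u_j)) · u_j.

Step by step this gives:
  u_1 = (-2, -2, 3)
  u_2 = (12/17, -39/17, -18/17)
  u_3 = (9/13, 0, 6/13)

Orthogonality check:
  u_2 · u_1 = 0 (should be 0)
  u_3 · u_1 = 0 (should be 0)
  u_3 · u_2 = 0 (should be 0)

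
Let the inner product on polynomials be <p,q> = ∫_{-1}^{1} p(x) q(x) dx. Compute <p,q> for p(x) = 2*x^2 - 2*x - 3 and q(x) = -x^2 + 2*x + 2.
<p,q> = -54/5

Expand the product: p(x)·q(x) = -2*x^4 + 6*x^3 + 3*x^2 - 10*x - 6.
∫_{-1}^{1} of each monomial x^k gives [2/(k+1) if k even, 0 if k odd]. Integrating term-by-term (or equivalently evaluating the antiderivative F(x) = -2*x^5/5 + 3*x^4/2 + x^3 - 5*x^2 - 6*x at the endpoints):
  F(1) − F(−1) = -89/10 − (19/10) = -54/5.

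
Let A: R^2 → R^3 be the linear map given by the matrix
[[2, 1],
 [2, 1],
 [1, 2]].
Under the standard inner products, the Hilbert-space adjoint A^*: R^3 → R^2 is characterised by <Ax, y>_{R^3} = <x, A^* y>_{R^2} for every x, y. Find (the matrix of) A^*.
A^* = A^T =
[[2, 2, 1],
 [1, 1, 2]]

For real matrices with standard dot products, the defining identity <Ax, y> = <x, A^* y> gives (Ax)^T y = x^T (A^*) y, i.e. x^T A^T y = x^T (A^*) y. Since this holds for all x, y, we must have A^* = A^T. Therefore
A^* =
[[2, 2, 1],
 [1, 1, 2]].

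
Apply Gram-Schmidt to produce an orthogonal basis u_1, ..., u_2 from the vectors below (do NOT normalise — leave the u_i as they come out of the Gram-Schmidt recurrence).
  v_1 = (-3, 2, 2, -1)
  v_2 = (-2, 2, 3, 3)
Orthogonal basis:
  u_1 = (-3, 2, 2, -1)
  u_2 = (1/6, 5/9, 14/9, 67/18)

Apply the Gram-Schmidt recurrence
  u_1 = v_1
  u_i = v_i − Σ_{j<i} ((v_i · u_j) / (u_j · u_j)) · u_j.

Step by step this gives:
  u_1 = (-3, 2, 2, -1)
  u_2 = (1/6, 5/9, 14/9, 67/18)

Orthogonality check:
  u_2 · u_1 = 0 (should be 0)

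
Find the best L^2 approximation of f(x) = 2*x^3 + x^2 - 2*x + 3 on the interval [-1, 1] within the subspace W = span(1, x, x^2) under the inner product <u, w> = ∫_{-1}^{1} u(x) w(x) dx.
g(x) = x^2 - 4*x/5 + 3

The best approximation g ∈ W is the orthogonal projection of f onto W. Writing g = a_0 + a_1 x + a_2 x^2, the coefficients solve the normal equations G · a = b where
  G_{ij} = <φ_i, φ_j> and b_i = <f, φ_i>, with φ_0 = 1, φ_1 = x, φ_2 = x^2.
G =
  [2, 0, 2/3]
  [0, 2/3, 0]
  [2/3, 0, 2/5],
b = (20/3, -8/15, 12/5).
Solving gives a_0 = 3, a_1 = -4/5, a_2 = 1, so
  g(x) = x^2 - 4*x/5 + 3.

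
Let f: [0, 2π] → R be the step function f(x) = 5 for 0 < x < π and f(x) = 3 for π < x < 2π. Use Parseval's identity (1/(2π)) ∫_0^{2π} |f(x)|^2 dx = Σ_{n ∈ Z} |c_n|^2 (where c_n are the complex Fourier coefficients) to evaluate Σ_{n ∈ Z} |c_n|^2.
Σ |c_n|^2 = 17

Parseval equates the L^2 energy of f (normalised by 1/(2π)) with the ℓ^2 sum of its Fourier coefficients: (1/(2π)) ∫_0^{2π} |f|^2 = Σ |c_n|^2.
Compute the left side: (1/(2π)) [∫_0^π 5^2 dx + ∫_π^{2π} 3^2 dx] = (1/(2π)) · (25π + 9π) = (25 + 9)/2 = 17.
So Σ_{n ∈ Z} |c_n|^2 = 17.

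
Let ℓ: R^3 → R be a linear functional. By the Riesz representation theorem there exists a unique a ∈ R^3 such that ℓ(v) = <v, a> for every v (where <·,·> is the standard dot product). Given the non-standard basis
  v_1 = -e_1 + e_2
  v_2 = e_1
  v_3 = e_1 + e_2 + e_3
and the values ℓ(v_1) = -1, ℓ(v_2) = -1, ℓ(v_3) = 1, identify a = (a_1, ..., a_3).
a = (-1, -2, 4)

Write a = (a_1, ..., a_3) in the standard basis. For each basis vector v_i, ℓ(v_i) = <v_i, a> is a linear equation in the a_j's. Collect the n equations into a matrix system V a = ℓ, where row i of V is v_i (expressed in the standard basis). Since V is invertible (lower-triangular with 1s on the diagonal, up to permutation), solve by back-substitution:
  V =
[[-1, 1, 0],
 [1, 0, 0],
 [1, 1, 1]]
  V a = (-1, -1, 1)
Solving gives a = (-1, -2, 4).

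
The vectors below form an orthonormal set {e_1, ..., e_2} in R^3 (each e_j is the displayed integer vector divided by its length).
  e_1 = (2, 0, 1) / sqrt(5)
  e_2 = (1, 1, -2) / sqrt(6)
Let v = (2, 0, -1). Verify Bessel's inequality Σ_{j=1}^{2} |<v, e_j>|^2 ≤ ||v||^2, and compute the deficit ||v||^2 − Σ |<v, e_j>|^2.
Σ |<v, e_j>|^2 = 67/15; ||v||^2 = 5; deficit = 8/15

Write each e_j = u_j / sqrt(<u_j, u_j>) where u_j is the displayed integer vector. Then <v, e_j> = <v, u_j> / sqrt(<u_j, u_j>), so |<v, e_j>|^2 = <v, u_j>^2 / <u_j, u_j>.
Coefficients: <v, e_1> = 3/sqrt(5), <v, e_2> = 4/sqrt(6).
Square and sum: Σ |<v, e_j>|^2 = 67/15.
Compute ||v||^2 = v·v = 5.
Deficit = 5 − 67/15 = 8/15 ≥ 0, confirming Bessel's inequality. (The deficit equals ||v − Σ <v,e_j> e_j||^2, the squared distance from v to span{e_j}.)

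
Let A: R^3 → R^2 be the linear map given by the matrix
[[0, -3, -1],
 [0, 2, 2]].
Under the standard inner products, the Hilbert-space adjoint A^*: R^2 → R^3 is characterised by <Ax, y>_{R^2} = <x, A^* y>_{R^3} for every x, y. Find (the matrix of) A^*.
A^* = A^T =
[[0, 0],
 [-3, 2],
 [-1, 2]]

For real matrices with standard dot products, the defining identity <Ax, y> = <x, A^* y> gives (Ax)^T y = x^T (A^*) y, i.e. x^T A^T y = x^T (A^*) y. Since this holds for all x, y, we must have A^* = A^T. Therefore
A^* =
[[0, 0],
 [-3, 2],
 [-1, 2]].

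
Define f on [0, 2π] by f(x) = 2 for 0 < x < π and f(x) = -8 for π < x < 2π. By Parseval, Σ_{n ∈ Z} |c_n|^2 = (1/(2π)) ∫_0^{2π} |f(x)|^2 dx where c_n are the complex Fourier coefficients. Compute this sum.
Σ |c_n|^2 = 34

Parseval equates the L^2 energy of f (normalised by 1/(2π)) with the ℓ^2 sum of its Fourier coefficients: (1/(2π)) ∫_0^{2π} |f|^2 = Σ |c_n|^2.
Compute the left side: (1/(2π)) [∫_0^π 2^2 dx + ∫_π^{2π} (-8)^2 dx] = (1/(2π)) · (4π + 64π) = (4 + 64)/2 = 34.
So Σ_{n ∈ Z} |c_n|^2 = 34.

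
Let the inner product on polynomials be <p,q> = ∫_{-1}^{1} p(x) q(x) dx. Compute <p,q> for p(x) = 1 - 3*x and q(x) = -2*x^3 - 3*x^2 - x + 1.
<p,q> = 22/5

Expand the product: p(x)·q(x) = 6*x^4 + 7*x^3 - 4*x + 1.
∫_{-1}^{1} of each monomial x^k gives [2/(k+1) if k even, 0 if k odd]. Integrating term-by-term (or equivalently evaluating the antiderivative F(x) = 6*x^5/5 + 7*x^4/4 - 2*x^2 + x at the endpoints):
  F(1) − F(−1) = 39/20 − (-49/20) = 22/5.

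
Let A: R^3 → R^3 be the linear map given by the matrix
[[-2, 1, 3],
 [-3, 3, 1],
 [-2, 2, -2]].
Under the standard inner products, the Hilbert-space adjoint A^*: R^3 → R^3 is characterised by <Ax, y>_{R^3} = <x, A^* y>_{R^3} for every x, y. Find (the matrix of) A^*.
A^* = A^T =
[[-2, -3, -2],
 [1, 3, 2],
 [3, 1, -2]]

For real matrices with standard dot products, the defining identity <Ax, y> = <x, A^* y> gives (Ax)^T y = x^T (A^*) y, i.e. x^T A^T y = x^T (A^*) y. Since this holds for all x, y, we must have A^* = A^T. Therefore
A^* =
[[-2, -3, -2],
 [1, 3, 2],
 [3, 1, -2]].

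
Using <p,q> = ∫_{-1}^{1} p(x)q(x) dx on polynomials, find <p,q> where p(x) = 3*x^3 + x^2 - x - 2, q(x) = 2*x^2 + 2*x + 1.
<p,q> = -62/15

Expand the product: p(x)·q(x) = 6*x^5 + 8*x^4 + 3*x^3 - 5*x^2 - 5*x - 2.
∫_{-1}^{1} of each monomial x^k gives [2/(k+1) if k even, 0 if k odd]. Integrating term-by-term (or equivalently evaluating the antiderivative F(x) = x^6 + 8*x^5/5 + 3*x^4/4 - 5*x^3/3 - 5*x^2/2 - 2*x at the endpoints):
  F(1) − F(−1) = -169/60 − (79/60) = -62/15.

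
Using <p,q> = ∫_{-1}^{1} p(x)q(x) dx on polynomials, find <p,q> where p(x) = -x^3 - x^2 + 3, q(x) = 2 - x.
<p,q> = 166/15

Expand the product: p(x)·q(x) = x^4 - x^3 - 2*x^2 - 3*x + 6.
∫_{-1}^{1} of each monomial x^k gives [2/(k+1) if k even, 0 if k odd]. Integrating term-by-term (or equivalently evaluating the antiderivative F(x) = x^5/5 - x^4/4 - 2*x^3/3 - 3*x^2/2 + 6*x at the endpoints):
  F(1) − F(−1) = 227/60 − (-437/60) = 166/15.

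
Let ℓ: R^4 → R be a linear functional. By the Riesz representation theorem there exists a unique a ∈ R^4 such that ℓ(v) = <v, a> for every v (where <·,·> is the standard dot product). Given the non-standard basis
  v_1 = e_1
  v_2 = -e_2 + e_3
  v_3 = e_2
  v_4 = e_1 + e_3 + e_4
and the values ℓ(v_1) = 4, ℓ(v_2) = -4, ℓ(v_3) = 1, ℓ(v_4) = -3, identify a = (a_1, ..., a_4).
a = (4, 1, -3, -4)

Write a = (a_1, ..., a_4) in the standard basis. For each basis vector v_i, ℓ(v_i) = <v_i, a> is a linear equation in the a_j's. Collect the n equations into a matrix system V a = ℓ, where row i of V is v_i (expressed in the standard basis). Since V is invertible (lower-triangular with 1s on the diagonal, up to permutation), solve by back-substitution:
  V =
[[1, 0, 0, 0],
 [0, -1, 1, 0],
 [0, 1, 0, 0],
 [1, 0, 1, 1]]
  V a = (4, -4, 1, -3)
Solving gives a = (4, 1, -3, -4).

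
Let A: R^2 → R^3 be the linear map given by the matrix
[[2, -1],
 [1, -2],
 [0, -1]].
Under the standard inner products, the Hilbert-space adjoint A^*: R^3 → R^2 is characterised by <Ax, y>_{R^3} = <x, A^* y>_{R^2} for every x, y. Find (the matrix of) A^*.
A^* = A^T =
[[2, 1, 0],
 [-1, -2, -1]]

For real matrices with standard dot products, the defining identity <Ax, y> = <x, A^* y> gives (Ax)^T y = x^T (A^*) y, i.e. x^T A^T y = x^T (A^*) y. Since this holds for all x, y, we must have A^* = A^T. Therefore
A^* =
[[2, 1, 0],
 [-1, -2, -1]].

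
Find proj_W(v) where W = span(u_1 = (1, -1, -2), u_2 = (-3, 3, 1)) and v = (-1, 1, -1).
proj_W(v) = (-1, 1, -1)

Set up U = [u_1 | ... | u_2] ∈ R^(3×2). The projector onto W = col(U) is P = U (U^T U)^(-1) U^T.
Compute U^T U =
  [6, -8]
  [-8, 19],
and U^T v = (0, 5).
Solve U^T U · c = U^T v for the coefficients: c = (4/5, 3/5). The projection is proj_W(v) = U c.
Check: (v - proj_W(v)) · u_1 = 0  (should be 0).
Check: (v - proj_W(v)) · u_2 = 0  (should be 0).
Result: proj_W(v) = (-1, 1, -1).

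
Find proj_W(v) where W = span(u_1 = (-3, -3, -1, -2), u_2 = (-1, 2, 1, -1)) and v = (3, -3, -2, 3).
proj_W(v) = (498/157, -492/157, -274/157, 442/157)

Set up U = [u_1 | ... | u_2] ∈ R^(4×2). The projector onto W = col(U) is P = U (U^T U)^(-1) U^T.
Compute U^T U =
  [23, -2]
  [-2, 7],
and U^T v = (-4, -14).
Solve U^T U · c = U^T v for the coefficients: c = (-56/157, -330/157). The projection is proj_W(v) = U c.
Check: (v - proj_W(v)) · u_1 = 0  (should be 0).
Check: (v - proj_W(v)) · u_2 = 0  (should be 0).
Result: proj_W(v) = (498/157, -492/157, -274/157, 442/157).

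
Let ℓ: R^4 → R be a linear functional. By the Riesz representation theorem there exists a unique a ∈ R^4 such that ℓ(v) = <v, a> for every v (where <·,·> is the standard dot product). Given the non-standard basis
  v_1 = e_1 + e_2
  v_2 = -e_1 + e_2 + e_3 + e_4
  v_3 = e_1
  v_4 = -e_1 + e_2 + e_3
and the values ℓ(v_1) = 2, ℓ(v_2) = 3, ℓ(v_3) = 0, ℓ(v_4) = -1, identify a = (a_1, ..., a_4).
a = (0, 2, -3, 4)

Write a = (a_1, ..., a_4) in the standard basis. For each basis vector v_i, ℓ(v_i) = <v_i, a> is a linear equation in the a_j's. Collect the n equations into a matrix system V a = ℓ, where row i of V is v_i (expressed in the standard basis). Since V is invertible (lower-triangular with 1s on the diagonal, up to permutation), solve by back-substitution:
  V =
[[1, 1, 0, 0],
 [-1, 1, 1, 1],
 [1, 0, 0, 0],
 [-1, 1, 1, 0]]
  V a = (2, 3, 0, -1)
Solving gives a = (0, 2, -3, 4).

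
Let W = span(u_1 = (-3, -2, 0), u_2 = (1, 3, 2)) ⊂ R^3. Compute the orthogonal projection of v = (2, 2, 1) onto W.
proj_W(v) = (190/101, 220/101, 80/101)

Set up U = [u_1 | ... | u_2] ∈ R^(3×2). The projector onto W = col(U) is P = U (U^T U)^(-1) U^T.
Compute U^T U =
  [13, -9]
  [-9, 14],
and U^T v = (-10, 10).
Solve U^T U · c = U^T v for the coefficients: c = (-50/101, 40/101). The projection is proj_W(v) = U c.
Check: (v - proj_W(v)) · u_1 = 0  (should be 0).
Check: (v - proj_W(v)) · u_2 = 0  (should be 0).
Result: proj_W(v) = (190/101, 220/101, 80/101).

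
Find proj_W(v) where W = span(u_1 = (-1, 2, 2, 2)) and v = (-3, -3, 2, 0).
proj_W(v) = (-1/13, 2/13, 2/13, 2/13)

Set up U = [u_1 | ... | u_1] ∈ R^(4×1). The projector onto W = col(U) is P = U (U^T U)^(-1) U^T.
Compute U^T U =
  [13],
and U^T v = (1).
Solve U^T U · c = U^T v for the coefficients: c = (1/13). The projection is proj_W(v) = U c.
Check: (v - proj_W(v)) · u_1 = 0  (should be 0).
Result: proj_W(v) = (-1/13, 2/13, 2/13, 2/13).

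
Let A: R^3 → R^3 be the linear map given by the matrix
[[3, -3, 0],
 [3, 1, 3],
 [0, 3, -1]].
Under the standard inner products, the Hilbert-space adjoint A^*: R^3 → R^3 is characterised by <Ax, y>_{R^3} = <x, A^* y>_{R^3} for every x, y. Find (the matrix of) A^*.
A^* = A^T =
[[3, 3, 0],
 [-3, 1, 3],
 [0, 3, -1]]

For real matrices with standard dot products, the defining identity <Ax, y> = <x, A^* y> gives (Ax)^T y = x^T (A^*) y, i.e. x^T A^T y = x^T (A^*) y. Since this holds for all x, y, we must have A^* = A^T. Therefore
A^* =
[[3, 3, 0],
 [-3, 1, 3],
 [0, 3, -1]].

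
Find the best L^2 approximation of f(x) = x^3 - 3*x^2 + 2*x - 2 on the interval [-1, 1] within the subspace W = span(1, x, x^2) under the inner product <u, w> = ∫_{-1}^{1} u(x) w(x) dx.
g(x) = -3*x^2 + 13*x/5 - 2

The best approximation g ∈ W is the orthogonal projection of f onto W. Writing g = a_0 + a_1 x + a_2 x^2, the coefficients solve the normal equations G · a = b where
  G_{ij} = <φ_i, φ_j> and b_i = <f, φ_i>, with φ_0 = 1, φ_1 = x, φ_2 = x^2.
G =
  [2, 0, 2/3]
  [0, 2/3, 0]
  [2/3, 0, 2/5],
b = (-6, 26/15, -38/15).
Solving gives a_0 = -2, a_1 = 13/5, a_2 = -3, so
  g(x) = -3*x^2 + 13*x/5 - 2.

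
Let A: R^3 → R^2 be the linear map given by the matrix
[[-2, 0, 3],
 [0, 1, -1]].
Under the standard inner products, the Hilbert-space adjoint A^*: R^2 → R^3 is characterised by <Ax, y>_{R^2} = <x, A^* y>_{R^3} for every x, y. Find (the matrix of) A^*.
A^* = A^T =
[[-2, 0],
 [0, 1],
 [3, -1]]

For real matrices with standard dot products, the defining identity <Ax, y> = <x, A^* y> gives (Ax)^T y = x^T (A^*) y, i.e. x^T A^T y = x^T (A^*) y. Since this holds for all x, y, we must have A^* = A^T. Therefore
A^* =
[[-2, 0],
 [0, 1],
 [3, -1]].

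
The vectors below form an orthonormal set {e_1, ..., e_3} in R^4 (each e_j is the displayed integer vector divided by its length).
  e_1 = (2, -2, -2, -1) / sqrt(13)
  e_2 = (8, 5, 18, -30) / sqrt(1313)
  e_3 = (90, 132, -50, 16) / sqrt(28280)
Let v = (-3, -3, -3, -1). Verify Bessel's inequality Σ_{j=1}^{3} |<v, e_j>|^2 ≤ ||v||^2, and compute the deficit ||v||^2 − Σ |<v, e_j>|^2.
Σ |<v, e_j>|^2 = 84/5; ||v||^2 = 28; deficit = 56/5

Write each e_j = u_j / sqrt(<u_j, u_j>) where u_j is the displayed integer vector. Then <v, e_j> = <v, u_j> / sqrt(<u_j, u_j>), so |<v, e_j>|^2 = <v, u_j>^2 / <u_j, u_j>.
Coefficients: <v, e_1> = 7/sqrt(13), <v, e_2> = -63/sqrt(1313), <v, e_3> = -532/sqrt(28280).
Square and sum: Σ |<v, e_j>|^2 = 84/5.
Compute ||v||^2 = v·v = 28.
Deficit = 28 − 84/5 = 56/5 ≥ 0, confirming Bessel's inequality. (The deficit equals ||v − Σ <v,e_j> e_j||^2, the squared distance from v to span{e_j}.)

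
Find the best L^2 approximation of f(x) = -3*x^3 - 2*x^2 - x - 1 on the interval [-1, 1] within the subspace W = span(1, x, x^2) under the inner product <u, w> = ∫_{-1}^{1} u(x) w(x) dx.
g(x) = -2*x^2 - 14*x/5 - 1

The best approximation g ∈ W is the orthogonal projection of f onto W. Writing g = a_0 + a_1 x + a_2 x^2, the coefficients solve the normal equations G · a = b where
  G_{ij} = <φ_i, φ_j> and b_i = <f, φ_i>, with φ_0 = 1, φ_1 = x, φ_2 = x^2.
G =
  [2, 0, 2/3]
  [0, 2/3, 0]
  [2/3, 0, 2/5],
b = (-10/3, -28/15, -22/15).
Solving gives a_0 = -1, a_1 = -14/5, a_2 = -2, so
  g(x) = -2*x^2 - 14*x/5 - 1.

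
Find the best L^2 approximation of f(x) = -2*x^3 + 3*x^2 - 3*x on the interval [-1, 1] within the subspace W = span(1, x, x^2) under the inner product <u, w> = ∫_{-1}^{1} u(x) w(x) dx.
g(x) = 3*x^2 - 21*x/5

The best approximation g ∈ W is the orthogonal projection of f onto W. Writing g = a_0 + a_1 x + a_2 x^2, the coefficients solve the normal equations G · a = b where
  G_{ij} = <φ_i, φ_j> and b_i = <f, φ_i>, with φ_0 = 1, φ_1 = x, φ_2 = x^2.
G =
  [2, 0, 2/3]
  [0, 2/3, 0]
  [2/3, 0, 2/5],
b = (2, -14/5, 6/5).
Solving gives a_0 = 0, a_1 = -21/5, a_2 = 3, so
  g(x) = 3*x^2 - 21*x/5.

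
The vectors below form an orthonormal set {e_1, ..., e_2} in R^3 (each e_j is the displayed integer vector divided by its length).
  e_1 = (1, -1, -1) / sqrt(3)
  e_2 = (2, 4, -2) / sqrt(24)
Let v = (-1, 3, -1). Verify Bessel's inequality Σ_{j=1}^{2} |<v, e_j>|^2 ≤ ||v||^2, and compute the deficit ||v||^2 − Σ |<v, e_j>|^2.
Σ |<v, e_j>|^2 = 9; ||v||^2 = 11; deficit = 2

Write each e_j = u_j / sqrt(<u_j, u_j>) where u_j is the displayed integer vector. Then <v, e_j> = <v, u_j> / sqrt(<u_j, u_j>), so |<v, e_j>|^2 = <v, u_j>^2 / <u_j, u_j>.
Coefficients: <v, e_1> = -3/sqrt(3), <v, e_2> = 12/sqrt(24).
Square and sum: Σ |<v, e_j>|^2 = 9.
Compute ||v||^2 = v·v = 11.
Deficit = 11 − 9 = 2 ≥ 0, confirming Bessel's inequality. (The deficit equals ||v − Σ <v,e_j> e_j||^2, the squared distance from v to span{e_j}.)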